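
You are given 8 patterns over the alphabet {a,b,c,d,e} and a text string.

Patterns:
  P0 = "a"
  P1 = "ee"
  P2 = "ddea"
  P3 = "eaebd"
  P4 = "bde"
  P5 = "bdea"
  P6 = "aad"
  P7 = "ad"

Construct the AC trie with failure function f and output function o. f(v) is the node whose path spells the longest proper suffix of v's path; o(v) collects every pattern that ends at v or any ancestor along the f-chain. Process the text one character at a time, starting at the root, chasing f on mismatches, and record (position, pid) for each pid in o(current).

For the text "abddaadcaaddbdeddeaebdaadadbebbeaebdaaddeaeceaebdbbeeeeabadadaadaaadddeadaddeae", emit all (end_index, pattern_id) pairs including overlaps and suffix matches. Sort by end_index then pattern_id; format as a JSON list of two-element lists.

Build automaton:
Trie nodes:
  0='ε' goto a→1 b→12 d→4 e→2
  1='a' goto a→16 d→18  ←P0
  2='e' goto a→8 e→3
  3='ee' goto ·  ←P1
  4='d' goto d→5
  5='dd' goto e→6
  6='dde' goto a→7
  7='ddea' goto ·  ←P2
  8='ea' goto e→9
  9='eae' goto b→10
  10='eaeb' goto d→11
  11='eaebd' goto ·  ←P3
  12='b' goto d→13
  13='bd' goto e→14
  14='bde' goto a→15  ←P4
  15='bdea' goto ·  ←P5
  16='aa' goto d→17
  17='aad' goto ·  ←P6
  18='ad' goto ·  ←P7

BFS fail/out derivation:
  n1('a'): parent n0 fail=0; on 'a' 0 → fail=0;  out {0}∪∅={0}
  n2('e'): parent n0 fail=0; on 'e' 0 → fail=0;  out ∅∪∅=∅
  n4('d'): parent n0 fail=0; on 'd' 0 → fail=0;  out ∅∪∅=∅
  n12('b'): parent n0 fail=0; on 'b' 0 → fail=0;  out ∅∪∅=∅
  n3('ee'): parent n2 fail=0; on 'e' 0 → fail=2;  out {1}∪∅={1}
  n5('dd'): parent n4 fail=0; on 'd' 0 → fail=4;  out ∅∪∅=∅
  n8('ea'): parent n2 fail=0; on 'a' 0 → fail=1;  out ∅∪{0}={0}
  n13('bd'): parent n12 fail=0; on 'd' 0 → fail=4;  out ∅∪∅=∅
  n16('aa'): parent n1 fail=0; on 'a' 0 → fail=1;  out ∅∪{0}={0}
  n18('ad'): parent n1 fail=0; on 'd' 0 → fail=4;  out {7}∪∅={7}
  n6('dde'): parent n5 fail=4; on 'e' 4→0 → fail=2;  out ∅∪∅=∅
  n9('eae'): parent n8 fail=1; on 'e' 1→0 → fail=2;  out ∅∪∅=∅
  n14('bde'): parent n13 fail=4; on 'e' 4→0 → fail=2;  out {4}∪∅={4}
  n17('aad'): parent n16 fail=1; on 'd' 1 → fail=18;  out {6}∪{7}={6,7}
  n7('ddea'): parent n6 fail=2; on 'a' 2 → fail=8;  out {2}∪{0}={0,2}
  n10('eaeb'): parent n9 fail=2; on 'b' 2→0 → fail=12;  out ∅∪∅=∅
  n15('bdea'): parent n14 fail=2; on 'a' 2 → fail=8;  out {5}∪{0}={0,5}
  n11('eaebd'): parent n10 fail=12; on 'd' 12 → fail=13;  out {3}∪∅={3}

Scan:
[0] read 'a'  n0⇒n1  ** P0@[0:0]
[1] read 'b'  n1⇒n12 (via fail)
[2] read 'd'  n12⇒n13
[3] read 'd'  n13⇒n5 (via fail)
[4] read 'a'  n5⇒n1 (via fail)  ** P0@[4:4]
[5] read 'a'  n1⇒n16  ** P0@[5:5]
[6] read 'd'  n16⇒n17  ** P6@[4:6],P7@[5:6]
[7] read 'c'  n17⇒n0 (via fail)
[8] read 'a'  n0⇒n1  ** P0@[8:8]
[9] read 'a'  n1⇒n16  ** P0@[9:9]
[10] read 'd'  n16⇒n17  ** P6@[8:10],P7@[9:10]
[11] read 'd'  n17⇒n5 (via fail)
[12] read 'b'  n5⇒n12 (via fail)
[13] read 'd'  n12⇒n13
[14] read 'e'  n13⇒n14  ** P4@[12:14]
[15] read 'd'  n14⇒n4 (via fail)
[16] read 'd'  n4⇒n5
[17] read 'e'  n5⇒n6
[18] read 'a'  n6⇒n7  ** P0@[18:18],P2@[15:18]
[19] read 'e'  n7⇒n9 (via fail)
[20] read 'b'  n9⇒n10
[21] read 'd'  n10⇒n11  ** P3@[17:21]
[22] read 'a'  n11⇒n1 (via fail)  ** P0@[22:22]
[23] read 'a'  n1⇒n16  ** P0@[23:23]
[24] read 'd'  n16⇒n17  ** P6@[22:24],P7@[23:24]
[25] read 'a'  n17⇒n1 (via fail)  ** P0@[25:25]
[26] read 'd'  n1⇒n18  ** P7@[25:26]
[27] read 'b'  n18⇒n12 (via fail)
[28] read 'e'  n12⇒n2 (via fail)
[29] read 'b'  n2⇒n12 (via fail)
[30] read 'b'  n12⇒n12 (via fail)
[31] read 'e'  n12⇒n2 (via fail)
[32] read 'a'  n2⇒n8  ** P0@[32:32]
[33] read 'e'  n8⇒n9
[34] read 'b'  n9⇒n10
[35] read 'd'  n10⇒n11  ** P3@[31:35]
[36] read 'a'  n11⇒n1 (via fail)  ** P0@[36:36]
[37] read 'a'  n1⇒n16  ** P0@[37:37]
[38] read 'd'  n16⇒n17  ** P6@[36:38],P7@[37:38]
[39] read 'd'  n17⇒n5 (via fail)
[40] read 'e'  n5⇒n6
[41] read 'a'  n6⇒n7  ** P0@[41:41],P2@[38:41]
[42] read 'e'  n7⇒n9 (via fail)
[43] read 'c'  n9⇒n0 (via fail)
[44] read 'e'  n0⇒n2
[45] read 'a'  n2⇒n8  ** P0@[45:45]
[46] read 'e'  n8⇒n9
[47] read 'b'  n9⇒n10
[48] read 'd'  n10⇒n11  ** P3@[44:48]
[49] read 'b'  n11⇒n12 (via fail)
[50] read 'b'  n12⇒n12 (via fail)
[51] read 'e'  n12⇒n2 (via fail)
[52] read 'e'  n2⇒n3  ** P1@[51:52]
[53] read 'e'  n3⇒n3 (via fail)  ** P1@[52:53]
[54] read 'e'  n3⇒n3 (via fail)  ** P1@[53:54]
[55] read 'a'  n3⇒n8 (via fail)  ** P0@[55:55]
[56] read 'b'  n8⇒n12 (via fail)
[57] read 'a'  n12⇒n1 (via fail)  ** P0@[57:57]
[58] read 'd'  n1⇒n18  ** P7@[57:58]
[59] read 'a'  n18⇒n1 (via fail)  ** P0@[59:59]
[60] read 'd'  n1⇒n18  ** P7@[59:60]
[61] read 'a'  n18⇒n1 (via fail)  ** P0@[61:61]
[62] read 'a'  n1⇒n16  ** P0@[62:62]
[63] read 'd'  n16⇒n17  ** P6@[61:63],P7@[62:63]
[64] read 'a'  n17⇒n1 (via fail)  ** P0@[64:64]
[65] read 'a'  n1⇒n16  ** P0@[65:65]
[66] read 'a'  n16⇒n16 (via fail)  ** P0@[66:66]
[67] read 'd'  n16⇒n17  ** P6@[65:67],P7@[66:67]
[68] read 'd'  n17⇒n5 (via fail)
[69] read 'd'  n5⇒n5 (via fail)
[70] read 'e'  n5⇒n6
[71] read 'a'  n6⇒n7  ** P0@[71:71],P2@[68:71]
[72] read 'd'  n7⇒n18 (via fail)  ** P7@[71:72]
[73] read 'a'  n18⇒n1 (via fail)  ** P0@[73:73]
[74] read 'd'  n1⇒n18  ** P7@[73:74]
[75] read 'd'  n18⇒n5 (via fail)
[76] read 'e'  n5⇒n6
[77] read 'a'  n6⇒n7  ** P0@[77:77],P2@[74:77]
[78] read 'e'  n7⇒n9 (via fail)

Matches: [[0,0],[4,0],[5,0],[6,6],[6,7],[8,0],[9,0],[10,6],[10,7],[14,4],[18,0],[18,2],[21,3],[22,0],[23,0],[24,6],[24,7],[25,0],[26,7],[32,0],[35,3],[36,0],[37,0],[38,6],[38,7],[41,0],[41,2],[45,0],[48,3],[52,1],[53,1],[54,1],[55,0],[57,0],[58,7],[59,0],[60,7],[61,0],[62,0],[63,6],[63,7],[64,0],[65,0],[66,0],[67,6],[67,7],[71,0],[71,2],[72,7],[73,0],[74,7],[77,0],[77,2]]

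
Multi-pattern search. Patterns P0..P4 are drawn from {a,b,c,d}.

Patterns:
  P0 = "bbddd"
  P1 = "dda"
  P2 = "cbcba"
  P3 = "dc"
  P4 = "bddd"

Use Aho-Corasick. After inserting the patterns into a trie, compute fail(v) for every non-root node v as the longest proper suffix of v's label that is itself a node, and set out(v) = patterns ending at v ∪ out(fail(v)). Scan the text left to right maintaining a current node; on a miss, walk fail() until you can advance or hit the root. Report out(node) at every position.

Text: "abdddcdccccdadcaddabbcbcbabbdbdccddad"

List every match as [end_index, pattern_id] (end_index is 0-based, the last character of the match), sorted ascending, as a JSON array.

Build:
Trie (insert patterns):
  0='ε' goto b→1 c→9 d→6
  1='b' goto b→2 d→15
  2='bb' goto d→3
  3='bbd' goto d→4
  4='bbdd' goto d→5
  5='bbddd' goto ·  [P0 ends]
  6='d' goto c→14 d→7
  7='dd' goto a→8
  8='dda' goto ·  [P1 ends]
  9='c' goto b→10
  10='cb' goto c→11
  11='cbc' goto b→12
  12='cbcb' goto a→13
  13='cbcba' goto ·  [P2 ends]
  14='dc' goto ·  [P3 ends]
  15='bd' goto d→16
  16='bdd' goto d→17
  17='bddd' goto ·  [P4 ends]

BFS fail/out derivation:
  n1('b'): parent n0 fail=0; on 'b' 0 → fail=0;  out ∅∪∅=∅
  n6('d'): parent n0 fail=0; on 'd' 0 → fail=0;  out ∅∪∅=∅
  n9('c'): parent n0 fail=0; on 'c' 0 → fail=0;  out ∅∪∅=∅
  n2('bb'): parent n1 fail=0; on 'b' 0 → fail=1;  out ∅∪∅=∅
  n7('dd'): parent n6 fail=0; on 'd' 0 → fail=6;  out ∅∪∅=∅
  n10('cb'): parent n9 fail=0; on 'b' 0 → fail=1;  out ∅∪∅=∅
  n14('dc'): parent n6 fail=0; on 'c' 0 → fail=9;  out {3}∪∅={3}
  n15('bd'): parent n1 fail=0; on 'd' 0 → fail=6;  out ∅∪∅=∅
  n3('bbd'): parent n2 fail=1; on 'd' 1 → fail=15;  out ∅∪∅=∅
  n8('dda'): parent n7 fail=6; on 'a' 6→0 → fail=0;  out {1}∪∅={1}
  n11('cbc'): parent n10 fail=1; on 'c' 1→0 → fail=9;  out ∅∪∅=∅
  n16('bdd'): parent n15 fail=6; on 'd' 6 → fail=7;  out ∅∪∅=∅
  n4('bbdd'): parent n3 fail=15; on 'd' 15 → fail=16;  out ∅∪∅=∅
  n12('cbcb'): parent n11 fail=9; on 'b' 9 → fail=10;  out ∅∪∅=∅
  n17('bddd'): parent n16 fail=7; on 'd' 7→6 → fail=7;  out {4}∪∅={4}
  n5('bbddd'): parent n4 fail=16; on 'd' 16 → fail=17;  out {0}∪{4}={0,4}
  n13('cbcba'): parent n12 fail=10; on 'a' 10→1→0 → fail=0;  out {2}∪∅={2}

Scan:
[0] read 'a'  n0⇒n0
[1] read 'b'  n0⇒n1
[2] read 'd'  n1⇒n15
[3] read 'd'  n15⇒n16
[4] read 'd'  n16⇒n17  → match P4@[1:4]
[5] read 'c'  n17⇒n14 (via fail)  → match P3@[4:5]
[6] read 'd'  n14⇒n6 (via fail)
[7] read 'c'  n6⇒n14  → match P3@[6:7]
[8] read 'c'  n14⇒n9 (via fail)
[9] read 'c'  n9⇒n9 (via fail)
[10] read 'c'  n9⇒n9 (via fail)
[11] read 'd'  n9⇒n6 (via fail)
[12] read 'a'  n6⇒n0 (via fail)
[13] read 'd'  n0⇒n6
[14] read 'c'  n6⇒n14  → match P3@[13:14]
[15] read 'a'  n14⇒n0 (via fail)
[16] read 'd'  n0⇒n6
[17] read 'd'  n6⇒n7
[18] read 'a'  n7⇒n8  → match P1@[16:18]
[19] read 'b'  n8⇒n1 (via fail)
[20] read 'b'  n1⇒n2
[21] read 'c'  n2⇒n9 (via fail)
[22] read 'b'  n9⇒n10
[23] read 'c'  n10⇒n11
[24] read 'b'  n11⇒n12
[25] read 'a'  n12⇒n13  → match P2@[21:25]
[26] read 'b'  n13⇒n1 (via fail)
[27] read 'b'  n1⇒n2
[28] read 'd'  n2⇒n3
[29] read 'b'  n3⇒n1 (via fail)
[30] read 'd'  n1⇒n15
[31] read 'c'  n15⇒n14 (via fail)  → match P3@[30:31]
[32] read 'c'  n14⇒n9 (via fail)
[33] read 'd'  n9⇒n6 (via fail)
[34] read 'd'  n6⇒n7
[35] read 'a'  n7⇒n8  → match P1@[33:35]
[36] read 'd'  n8⇒n6 (via fail)

Result: [[4,4],[5,3],[7,3],[14,3],[18,1],[25,2],[31,3],[35,1]]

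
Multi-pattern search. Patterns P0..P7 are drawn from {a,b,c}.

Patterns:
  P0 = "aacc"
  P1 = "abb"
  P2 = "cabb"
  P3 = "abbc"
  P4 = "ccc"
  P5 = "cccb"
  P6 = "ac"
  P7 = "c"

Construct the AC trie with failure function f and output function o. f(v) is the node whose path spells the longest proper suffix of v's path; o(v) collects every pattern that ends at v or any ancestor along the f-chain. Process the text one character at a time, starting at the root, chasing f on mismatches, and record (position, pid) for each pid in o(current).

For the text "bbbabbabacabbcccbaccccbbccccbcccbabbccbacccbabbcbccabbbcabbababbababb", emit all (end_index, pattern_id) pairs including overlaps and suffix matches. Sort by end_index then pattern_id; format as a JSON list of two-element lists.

Build automaton:
Trie nodes:
  n0 'ε': a→1 c→7
  n1 'a': a→2 b→5 c→15
  n2 'aa': c→3
  n3 'aac': c→4
  n4 'aacc': ·  [P0 ends]
  n5 'ab': b→6
  n6 'abb': c→11  [P1 ends]
  n7 'c': a→8 c→12  [P7 ends]
  n8 'ca': b→9
  n9 'cab': b→10
  n10 'cabb': ·  [P2 ends]
  n11 'abbc': ·  [P3 ends]
  n12 'cc': c→13
  n13 'ccc': b→14  [P4 ends]
  n14 'cccb': ·  [P5 ends]
  n15 'ac': ·  [P6 ends]

BFS fail/out derivation:
  n1('a'): parent n0 fail=0; on 'a' 0 → fail=0;  out ∅∪∅=∅
  n7('c'): parent n0 fail=0; on 'c' 0 → fail=0;  out {7}∪∅={7}
  n2('aa'): parent n1 fail=0; on 'a' 0 → fail=1;  out ∅∪∅=∅
  n5('ab'): parent n1 fail=0; on 'b' 0 → fail=0;  out ∅∪∅=∅
  n8('ca'): parent n7 fail=0; on 'a' 0 → fail=1;  out ∅∪∅=∅
  n12('cc'): parent n7 fail=0; on 'c' 0 → fail=7;  out ∅∪{7}={7}
  n15('ac'): parent n1 fail=0; on 'c' 0 → fail=7;  out {6}∪{7}={6,7}
  n3('aac'): parent n2 fail=1; on 'c' 1 → fail=15;  out ∅∪{6,7}={6,7}
  n6('abb'): parent n5 fail=0; on 'b' 0 → fail=0;  out {1}∪∅={1}
  n9('cab'): parent n8 fail=1; on 'b' 1 → fail=5;  out ∅∪∅=∅
  n13('ccc'): parent n12 fail=7; on 'c' 7 → fail=12;  out {4}∪{7}={4,7}
  n4('aacc'): parent n3 fail=15; on 'c' 15→7 → fail=12;  out {0}∪{7}={0,7}
  n10('cabb'): parent n9 fail=5; on 'b' 5 → fail=6;  out {2}∪{1}={1,2}
  n11('abbc'): parent n6 fail=0; on 'c' 0 → fail=7;  out {3}∪{7}={3,7}
  n14('cccb'): parent n13 fail=12; on 'b' 12→7→0 → fail=0;  out {5}∪∅={5}

Scan:
[0] read 'b'  n0⇒n0
[1] read 'b'  n0⇒n0
[2] read 'b'  n0⇒n0
[3] read 'a'  n0⇒n1
[4] read 'b'  n1⇒n5
[5] read 'b'  n5⇒n6  → match P1@[3:5]
[6] read 'a'  n6⇒n1 (via fail)
[7] read 'b'  n1⇒n5
[8] read 'a'  n5⇒n1 (via fail)
[9] read 'c'  n1⇒n15  → match P6@[8:9],P7@[9:9]
[10] read 'a'  n15⇒n8 (via fail)
[11] read 'b'  n8⇒n9
[12] read 'b'  n9⇒n10  → match P1@[10:12],P2@[9:12]
[13] read 'c'  n10⇒n11 (via fail)  → match P3@[10:13],P7@[13:13]
[14] read 'c'  n11⇒n12 (via fail)  → match P7@[14:14]
[15] read 'c'  n12⇒n13  → match P4@[13:15],P7@[15:15]
[16] read 'b'  n13⇒n14  → match P5@[13:16]
[17] read 'a'  n14⇒n1 (via fail)
[18] read 'c'  n1⇒n15  → match P6@[17:18],P7@[18:18]
[19] read 'c'  n15⇒n12 (via fail)  → match P7@[19:19]
[20] read 'c'  n12⇒n13  → match P4@[18:20],P7@[20:20]
[21] read 'c'  n13⇒n13 (via fail)  → match P4@[19:21],P7@[21:21]
[22] read 'b'  n13⇒n14  → match P5@[19:22]
[23] read 'b'  n14⇒n0 (via fail)
[24] read 'c'  n0⇒n7  → match P7@[24:24]
[25] read 'c'  n7⇒n12  → match P7@[25:25]
[26] read 'c'  n12⇒n13  → match P4@[24:26],P7@[26:26]
[27] read 'c'  n13⇒n13 (via fail)  → match P4@[25:27],P7@[27:27]
[28] read 'b'  n13⇒n14  → match P5@[25:28]
[29] read 'c'  n14⇒n7 (via fail)  → match P7@[29:29]
[30] read 'c'  n7⇒n12  → match P7@[30:30]
[31] read 'c'  n12⇒n13  → match P4@[29:31],P7@[31:31]
[32] read 'b'  n13⇒n14  → match P5@[29:32]
[33] read 'a'  n14⇒n1 (via fail)
[34] read 'b'  n1⇒n5
[35] read 'b'  n5⇒n6  → match P1@[33:35]
[36] read 'c'  n6⇒n11  → match P3@[33:36],P7@[36:36]
[37] read 'c'  n11⇒n12 (via fail)  → match P7@[37:37]
[38] read 'b'  n12⇒n0 (via fail)
[39] read 'a'  n0⇒n1
[40] read 'c'  n1⇒n15  → match P6@[39:40],P7@[40:40]
[41] read 'c'  n15⇒n12 (via fail)  → match P7@[41:41]
[42] read 'c'  n12⇒n13  → match P4@[40:42],P7@[42:42]
[43] read 'b'  n13⇒n14  → match P5@[40:43]
[44] read 'a'  n14⇒n1 (via fail)
[45] read 'b'  n1⇒n5
[46] read 'b'  n5⇒n6  → match P1@[44:46]
[47] read 'c'  n6⇒n11  → match P3@[44:47],P7@[47:47]
[48] read 'b'  n11⇒n0 (via fail)
[49] read 'c'  n0⇒n7  → match P7@[49:49]
[50] read 'c'  n7⇒n12  → match P7@[50:50]
[51] read 'a'  n12⇒n8 (via fail)
[52] read 'b'  n8⇒n9
[53] read 'b'  n9⇒n10  → match P1@[51:53],P2@[50:53]
[54] read 'b'  n10⇒n0 (via fail)
[55] read 'c'  n0⇒n7  → match P7@[55:55]
[56] read 'a'  n7⇒n8
[57] read 'b'  n8⇒n9
[58] read 'b'  n9⇒n10  → match P1@[56:58],P2@[55:58]
[59] read 'a'  n10⇒n1 (via fail)
[60] read 'b'  n1⇒n5
[61] read 'a'  n5⇒n1 (via fail)
[62] read 'b'  n1⇒n5
[63] read 'b'  n5⇒n6  → match P1@[61:63]
[64] read 'a'  n6⇒n1 (via fail)
[65] read 'b'  n1⇒n5
[66] read 'a'  n5⇒n1 (via fail)
[67] read 'b'  n1⇒n5
[68] read 'b'  n5⇒n6  → match P1@[66:68]

Matches: [[5,1],[9,6],[9,7],[12,1],[12,2],[13,3],[13,7],[14,7],[15,4],[15,7],[16,5],[18,6],[18,7],[19,7],[20,4],[20,7],[21,4],[21,7],[22,5],[24,7],[25,7],[26,4],[26,7],[27,4],[27,7],[28,5],[29,7],[30,7],[31,4],[31,7],[32,5],[35,1],[36,3],[36,7],[37,7],[40,6],[40,7],[41,7],[42,4],[42,7],[43,5],[46,1],[47,3],[47,7],[49,7],[50,7],[53,1],[53,2],[55,7],[58,1],[58,2],[63,1],[68,1]]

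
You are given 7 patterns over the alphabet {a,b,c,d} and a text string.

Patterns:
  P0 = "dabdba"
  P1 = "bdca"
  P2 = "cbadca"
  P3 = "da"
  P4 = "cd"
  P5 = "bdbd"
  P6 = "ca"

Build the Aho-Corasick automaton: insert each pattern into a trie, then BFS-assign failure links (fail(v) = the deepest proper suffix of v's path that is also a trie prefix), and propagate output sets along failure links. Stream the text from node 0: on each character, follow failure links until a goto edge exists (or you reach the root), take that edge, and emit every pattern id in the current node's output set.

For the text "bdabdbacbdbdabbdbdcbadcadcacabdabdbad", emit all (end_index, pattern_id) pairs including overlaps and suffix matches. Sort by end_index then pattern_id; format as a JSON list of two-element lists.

Build automaton:
Trie nodes:
  0='ε' goto b→7 c→11 d→1
  1='d' goto a→2
  2='da' goto b→3  [P3 ends]
  3='dab' goto d→4
  4='dabd' goto b→5
  5='dabdb' goto a→6
  6='dabdba' goto ·  [P0 ends]
  7='b' goto d→8
  8='bd' goto b→18 c→9
  9='bdc' goto a→10
  10='bdca' goto ·  [P1 ends]
  11='c' goto a→20 b→12 d→17
  12='cb' goto a→13
  13='cba' goto d→14
  14='cbad' goto c→15
  15='cbadc' goto a→16
  16='cbadca' goto ·  [P2 ends]
  17='cd' goto ·  [P4 ends]
  18='bdb' goto d→19
  19='bdbd' goto ·  [P5 ends]
  20='ca' goto ·  [P6 ends]

Failure links (BFS by depth):
  fail(1) 'd': from fail(0)=0 chase 'd': 0 ⇒ 0;  out=∅∪out(0)=∅
  fail(7) 'b': from fail(0)=0 chase 'b': 0 ⇒ 0;  out=∅∪out(0)=∅
  fail(11) 'c': from fail(0)=0 chase 'c': 0 ⇒ 0;  out=∅∪out(0)=∅
  fail(2) 'da': from fail(1)=0 chase 'a': 0 ⇒ 0;  out={3}∪out(0)={3}
  fail(8) 'bd': from fail(7)=0 chase 'd': 0 ⇒ 1;  out=∅∪out(1)=∅
  fail(12) 'cb': from fail(11)=0 chase 'b': 0 ⇒ 7;  out=∅∪out(7)=∅
  fail(17) 'cd': from fail(11)=0 chase 'd': 0 ⇒ 1;  out={4}∪out(1)={4}
  fail(20) 'ca': from fail(11)=0 chase 'a': 0 ⇒ 0;  out={6}∪out(0)={6}
  fail(3) 'dab': from fail(2)=0 chase 'b': 0 ⇒ 7;  out=∅∪out(7)=∅
  fail(9) 'bdc': from fail(8)=1 chase 'c': 1→0 ⇒ 11;  out=∅∪out(11)=∅
  fail(13) 'cba': from fail(12)=7 chase 'a': 7→0 ⇒ 0;  out=∅∪out(0)=∅
  fail(18) 'bdb': from fail(8)=1 chase 'b': 1→0 ⇒ 7;  out=∅∪out(7)=∅
  fail(4) 'dabd': from fail(3)=7 chase 'd': 7 ⇒ 8;  out=∅∪out(8)=∅
  fail(10) 'bdca': from fail(9)=11 chase 'a': 11 ⇒ 20;  out={1}∪out(20)={1,6}
  fail(14) 'cbad': from fail(13)=0 chase 'd': 0 ⇒ 1;  out=∅∪out(1)=∅
  fail(19) 'bdbd': from fail(18)=7 chase 'd': 7 ⇒ 8;  out={5}∪out(8)={5}
  fail(5) 'dabdb': from fail(4)=8 chase 'b': 8 ⇒ 18;  out=∅∪out(18)=∅
  fail(15) 'cbadc': from fail(14)=1 chase 'c': 1→0 ⇒ 11;  out=∅∪out(11)=∅
  fail(6) 'dabdba': from fail(5)=18 chase 'a': 18→7→0 ⇒ 0;  out={0}∪out(0)={0}
  fail(16) 'cbadca': from fail(15)=11 chase 'a': 11 ⇒ 20;  out={2}∪out(20)={2,6}

Text stream:
i=0 'b': node 0→7
i=1 'd': node 7→8
i=2 'a': node 8→2 ·f  emit P3@[1:2]
i=3 'b': node 2→3
i=4 'd': node 3→4
i=5 'b': node 4→5
i=6 'a': node 5→6  emit P0@[1:6]
i=7 'c': node 6→11 ·f
i=8 'b': node 11→12
i=9 'd': node 12→8 ·f
i=10 'b': node 8→18
i=11 'd': node 18→19  emit P5@[8:11]
i=12 'a': node 19→2 ·f  emit P3@[11:12]
i=13 'b': node 2→3
i=14 'b': node 3→7 ·f
i=15 'd': node 7→8
i=16 'b': node 8→18
i=17 'd': node 18→19  emit P5@[14:17]
i=18 'c': node 19→9 ·f
i=19 'b': node 9→12 ·f
i=20 'a': node 12→13
i=21 'd': node 13→14
i=22 'c': node 14→15
i=23 'a': node 15→16  emit P2@[18:23],P6@[22:23]
i=24 'd': node 16→1 ·f
i=25 'c': node 1→11 ·f
i=26 'a': node 11→20  emit P6@[25:26]
i=27 'c': node 20→11 ·f
i=28 'a': node 11→20  emit P6@[27:28]
i=29 'b': node 20→7 ·f
i=30 'd': node 7→8
i=31 'a': node 8→2 ·f  emit P3@[30:31]
i=32 'b': node 2→3
i=33 'd': node 3→4
i=34 'b': node 4→5
i=35 'a': node 5→6  emit P0@[30:35]
i=36 'd': node 6→1 ·f

Matches: [[2,3],[6,0],[11,5],[12,3],[17,5],[23,2],[23,6],[26,6],[28,6],[31,3],[35,0]]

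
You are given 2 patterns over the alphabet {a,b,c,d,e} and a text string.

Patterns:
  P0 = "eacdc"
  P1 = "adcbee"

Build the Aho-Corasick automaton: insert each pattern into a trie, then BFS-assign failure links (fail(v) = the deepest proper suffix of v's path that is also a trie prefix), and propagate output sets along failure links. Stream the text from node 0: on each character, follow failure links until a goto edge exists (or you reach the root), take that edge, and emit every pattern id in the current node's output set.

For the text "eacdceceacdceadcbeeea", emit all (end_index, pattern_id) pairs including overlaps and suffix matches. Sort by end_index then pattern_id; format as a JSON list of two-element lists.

Build automaton:
Trie nodes:
  0='ε' goto a→6 e→1
  1='e' goto a→2
  2='ea' goto c→3
  3='eac' goto d→4
  4='eacd' goto c→5
  5='eacdc' goto ·  ←P0
  6='a' goto d→7
  7='ad' goto c→8
  8='adc' goto b→9
  9='adcb' goto e→10
  10='adcbe' goto e→11
  11='adcbee' goto ·  ←P1

Failure links (BFS by depth):
  fail(1) 'e': from fail(0)=0 chase 'e': 0 ⇒ 0;  out=∅∪out(0)=∅
  fail(6) 'a': from fail(0)=0 chase 'a': 0 ⇒ 0;  out=∅∪out(0)=∅
  fail(2) 'ea': from fail(1)=0 chase 'a': 0 ⇒ 6;  out=∅∪out(6)=∅
  fail(7) 'ad': from fail(6)=0 chase 'd': 0 ⇒ 0;  out=∅∪out(0)=∅
  fail(3) 'eac': from fail(2)=6 chase 'c': 6→0 ⇒ 0;  out=∅∪out(0)=∅
  fail(8) 'adc': from fail(7)=0 chase 'c': 0 ⇒ 0;  out=∅∪out(0)=∅
  fail(4) 'eacd': from fail(3)=0 chase 'd': 0 ⇒ 0;  out=∅∪out(0)=∅
  fail(9) 'adcb': from fail(8)=0 chase 'b': 0 ⇒ 0;  out=∅∪out(0)=∅
  fail(5) 'eacdc': from fail(4)=0 chase 'c': 0 ⇒ 0;  out={0}∪out(0)={0}
  fail(10) 'adcbe': from fail(9)=0 chase 'e': 0 ⇒ 1;  out=∅∪out(1)=∅
  fail(11) 'adcbee': from fail(10)=1 chase 'e': 1→0 ⇒ 1;  out={1}∪out(1)={1}

Scan:
pos 0 'e': at 1
pos 1 'a': at 2
pos 2 'c': at 3
pos 3 'd': at 4
pos 4 'c': at 5  → match P0@[0:4]
pos 5 'e': at 1 (via fail)
pos 6 'c': at 0 (via fail)
pos 7 'e': at 1
pos 8 'a': at 2
pos 9 'c': at 3
pos 10 'd': at 4
pos 11 'c': at 5  → match P0@[7:11]
pos 12 'e': at 1 (via fail)
pos 13 'a': at 2
pos 14 'd': at 7 (via fail)
pos 15 'c': at 8
pos 16 'b': at 9
pos 17 'e': at 10
pos 18 'e': at 11  → match P1@[13:18]
pos 19 'e': at 1 (via fail)
pos 20 'a': at 2

Matches: [[4,0],[11,0],[18,1]]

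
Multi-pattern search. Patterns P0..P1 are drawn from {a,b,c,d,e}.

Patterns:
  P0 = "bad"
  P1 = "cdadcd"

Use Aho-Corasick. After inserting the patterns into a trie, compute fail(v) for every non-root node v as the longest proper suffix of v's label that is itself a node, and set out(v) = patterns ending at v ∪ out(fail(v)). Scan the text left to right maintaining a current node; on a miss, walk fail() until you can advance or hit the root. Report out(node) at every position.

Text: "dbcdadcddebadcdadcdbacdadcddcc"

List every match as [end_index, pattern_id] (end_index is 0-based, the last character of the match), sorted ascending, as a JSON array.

Build automaton:
Trie nodes:
  0='ε' goto b→1 c→4
  1='b' goto a→2
  2='ba' goto d→3
  3='bad' goto ·  ←P0
  4='c' goto d→5
  5='cd' goto a→6
  6='cda' goto d→7
  7='cdad' goto c→8
  8='cdadc' goto d→9
  9='cdadcd' goto ·  ←P1

Failure links (BFS by depth):
  n1('b'): parent n0 fail=0; on 'b' 0 → fail=0;  out ∅∪∅=∅
  n4('c'): parent n0 fail=0; on 'c' 0 → fail=0;  out ∅∪∅=∅
  n2('ba'): parent n1 fail=0; on 'a' 0 → fail=0;  out ∅∪∅=∅
  n5('cd'): parent n4 fail=0; on 'd' 0 → fail=0;  out ∅∪∅=∅
  n3('bad'): parent n2 fail=0; on 'd' 0 → fail=0;  out {0}∪∅={0}
  n6('cda'): parent n5 fail=0; on 'a' 0 → fail=0;  out ∅∪∅=∅
  n7('cdad'): parent n6 fail=0; on 'd' 0 → fail=0;  out ∅∪∅=∅
  n8('cdadc'): parent n7 fail=0; on 'c' 0 → fail=4;  out ∅∪∅=∅
  n9('cdadcd'): parent n8 fail=4; on 'd' 4 → fail=5;  out {1}∪∅={1}

Scan:
pos 0 'd': at 0
pos 1 'b': at 1
pos 2 'c': at 4 ·f
pos 3 'd': at 5
pos 4 'a': at 6
pos 5 'd': at 7
pos 6 'c': at 8
pos 7 'd': at 9  emit P1@[2:7]
pos 8 'd': at 0 ·f
pos 9 'e': at 0
pos 10 'b': at 1
pos 11 'a': at 2
pos 12 'd': at 3  emit P0@[10:12]
pos 13 'c': at 4 ·f
pos 14 'd': at 5
pos 15 'a': at 6
pos 16 'd': at 7
pos 17 'c': at 8
pos 18 'd': at 9  emit P1@[13:18]
pos 19 'b': at 1 ·f
pos 20 'a': at 2
pos 21 'c': at 4 ·f
pos 22 'd': at 5
pos 23 'a': at 6
pos 24 'd': at 7
pos 25 'c': at 8
pos 26 'd': at 9  emit P1@[21:26]
pos 27 'd': at 0 ·f
pos 28 'c': at 4
pos 29 'c': at 4 ·f

Matches: [[7,1],[12,0],[18,1],[26,1]]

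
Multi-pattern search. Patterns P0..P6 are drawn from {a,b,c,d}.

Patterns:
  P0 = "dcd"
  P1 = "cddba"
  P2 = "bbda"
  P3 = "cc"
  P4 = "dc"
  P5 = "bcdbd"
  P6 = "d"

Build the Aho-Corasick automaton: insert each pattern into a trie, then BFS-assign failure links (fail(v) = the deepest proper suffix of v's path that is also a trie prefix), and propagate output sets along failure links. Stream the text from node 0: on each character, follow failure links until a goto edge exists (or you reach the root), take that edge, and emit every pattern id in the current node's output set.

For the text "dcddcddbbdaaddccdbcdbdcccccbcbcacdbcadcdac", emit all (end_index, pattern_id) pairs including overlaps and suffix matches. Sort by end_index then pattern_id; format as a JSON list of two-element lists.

Construct AC machine:
Trie nodes:
  n0 'ε': b→9 c→4 d→1
  n1 'd': c→2  ←P6
  n2 'dc': d→3  ←P4
  n3 'dcd': ·  ←P0
  n4 'c': c→13 d→5
  n5 'cd': d→6
  n6 'cdd': b→7
  n7 'cddb': a→8
  n8 'cddba': ·  ←P1
  n9 'b': b→10 c→14
  n10 'bb': d→11
  n11 'bbd': a→12
  n12 'bbda': ·  ←P2
  n13 'cc': ·  ←P3
  n14 'bc': d→15
  n15 'bcd': b→16
  n16 'bcdb': d→17
  n17 'bcdbd': ·  ←P5

Failure links (BFS by depth):
  n1('d'): parent n0 fail=0; on 'd' 0 → fail=0;  out {6}∪∅={6}
  n4('c'): parent n0 fail=0; on 'c' 0 → fail=0;  out ∅∪∅=∅
  n9('b'): parent n0 fail=0; on 'b' 0 → fail=0;  out ∅∪∅=∅
  n2('dc'): parent n1 fail=0; on 'c' 0 → fail=4;  out {4}∪∅={4}
  n5('cd'): parent n4 fail=0; on 'd' 0 → fail=1;  out ∅∪{6}={6}
  n10('bb'): parent n9 fail=0; on 'b' 0 → fail=9;  out ∅∪∅=∅
  n13('cc'): parent n4 fail=0; on 'c' 0 → fail=4;  out {3}∪∅={3}
  n14('bc'): parent n9 fail=0; on 'c' 0 → fail=4;  out ∅∪∅=∅
  n3('dcd'): parent n2 fail=4; on 'd' 4 → fail=5;  out {0}∪{6}={0,6}
  n6('cdd'): parent n5 fail=1; on 'd' 1→0 → fail=1;  out ∅∪{6}={6}
  n11('bbd'): parent n10 fail=9; on 'd' 9→0 → fail=1;  out ∅∪{6}={6}
  n15('bcd'): parent n14 fail=4; on 'd' 4 → fail=5;  out ∅∪{6}={6}
  n7('cddb'): parent n6 fail=1; on 'b' 1→0 → fail=9;  out ∅∪∅=∅
  n12('bbda'): parent n11 fail=1; on 'a' 1→0 → fail=0;  out {2}∪∅={2}
  n16('bcdb'): parent n15 fail=5; on 'b' 5→1→0 → fail=9;  out ∅∪∅=∅
  n8('cddba'): parent n7 fail=9; on 'a' 9→0 → fail=0;  out {1}∪∅={1}
  n17('bcdbd'): parent n16 fail=9; on 'd' 9→0 → fail=1;  out {5}∪{6}={5,6}

Text stream:
i=0 'd': node 0→1  → match P6@[0:0]
i=1 'c': node 1→2  → match P4@[0:1]
i=2 'd': node 2→3  → match P0@[0:2],P6@[2:2]
i=3 'd': node 3→6 ·f  → match P6@[3:3]
i=4 'c': node 6→2 ·f  → match P4@[3:4]
i=5 'd': node 2→3  → match P0@[3:5],P6@[5:5]
i=6 'd': node 3→6 ·f  → match P6@[6:6]
i=7 'b': node 6→7
i=8 'b': node 7→10 ·f
i=9 'd': node 10→11  → match P6@[9:9]
i=10 'a': node 11→12  → match P2@[7:10]
i=11 'a': node 12→0 ·f
i=12 'd': node 0→1  → match P6@[12:12]
i=13 'd': node 1→1 ·f  → match P6@[13:13]
i=14 'c': node 1→2  → match P4@[13:14]
i=15 'c': node 2→13 ·f  → match P3@[14:15]
i=16 'd': node 13→5 ·f  → match P6@[16:16]
i=17 'b': node 5→9 ·f
i=18 'c': node 9→14
i=19 'd': node 14→15  → match P6@[19:19]
i=20 'b': node 15→16
i=21 'd': node 16→17  → match P5@[17:21],P6@[21:21]
i=22 'c': node 17→2 ·f  → match P4@[21:22]
i=23 'c': node 2→13 ·f  → match P3@[22:23]
i=24 'c': node 13→13 ·f  → match P3@[23:24]
i=25 'c': node 13→13 ·f  → match P3@[24:25]
i=26 'c': node 13→13 ·f  → match P3@[25:26]
i=27 'b': node 13→9 ·f
i=28 'c': node 9→14
i=29 'b': node 14→9 ·f
i=30 'c': node 9→14
i=31 'a': node 14→0 ·f
i=32 'c': node 0→4
i=33 'd': node 4→5  → match P6@[33:33]
i=34 'b': node 5→9 ·f
i=35 'c': node 9→14
i=36 'a': node 14→0 ·f
i=37 'd': node 0→1  → match P6@[37:37]
i=38 'c': node 1→2  → match P4@[37:38]
i=39 'd': node 2→3  → match P0@[37:39],P6@[39:39]
i=40 'a': node 3→0 ·f
i=41 'c': node 0→4

All matches (sorted): [[0,6],[1,4],[2,0],[2,6],[3,6],[4,4],[5,0],[5,6],[6,6],[9,6],[10,2],[12,6],[13,6],[14,4],[15,3],[16,6],[19,6],[21,5],[21,6],[22,4],[23,3],[24,3],[25,3],[26,3],[33,6],[37,6],[38,4],[39,0],[39,6]]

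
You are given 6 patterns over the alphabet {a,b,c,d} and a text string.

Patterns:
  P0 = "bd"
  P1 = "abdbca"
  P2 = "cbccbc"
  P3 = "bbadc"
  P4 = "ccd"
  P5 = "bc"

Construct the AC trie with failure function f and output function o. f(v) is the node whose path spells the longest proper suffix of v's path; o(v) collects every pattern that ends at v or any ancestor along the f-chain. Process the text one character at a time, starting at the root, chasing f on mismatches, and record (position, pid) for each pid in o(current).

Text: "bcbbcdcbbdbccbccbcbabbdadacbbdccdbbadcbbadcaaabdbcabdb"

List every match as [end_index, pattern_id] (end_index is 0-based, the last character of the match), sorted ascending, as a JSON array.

Build automaton:
Trie (insert patterns):
  0='ε' goto a→3 b→1 c→9
  1='b' goto b→15 c→21 d→2
  2='bd' goto ·  [P0 ends]
  3='a' goto b→4
  4='ab' goto d→5
  5='abd' goto b→6
  6='abdb' goto c→7
  7='abdbc' goto a→8
  8='abdbca' goto ·  [P1 ends]
  9='c' goto b→10 c→19
  10='cb' goto c→11
  11='cbc' goto c→12
  12='cbcc' goto b→13
  13='cbccb' goto c→14
  14='cbccbc' goto ·  [P2 ends]
  15='bb' goto a→16
  16='bba' goto d→17
  17='bbad' goto c→18
  18='bbadc' goto ·  [P3 ends]
  19='cc' goto d→20
  20='ccd' goto ·  [P4 ends]
  21='bc' goto ·  [P5 ends]

Failure links (BFS by depth):
  fail(1) 'b': from fail(0)=0 chase 'b': 0 ⇒ 0;  out=∅∪out(0)=∅
  fail(3) 'a': from fail(0)=0 chase 'a': 0 ⇒ 0;  out=∅∪out(0)=∅
  fail(9) 'c': from fail(0)=0 chase 'c': 0 ⇒ 0;  out=∅∪out(0)=∅
  fail(2) 'bd': from fail(1)=0 chase 'd': 0 ⇒ 0;  out={0}∪out(0)={0}
  fail(4) 'ab': from fail(3)=0 chase 'b': 0 ⇒ 1;  out=∅∪out(1)=∅
  fail(10) 'cb': from fail(9)=0 chase 'b': 0 ⇒ 1;  out=∅∪out(1)=∅
  fail(15) 'bb': from fail(1)=0 chase 'b': 0 ⇒ 1;  out=∅∪out(1)=∅
  fail(19) 'cc': from fail(9)=0 chase 'c': 0 ⇒ 9;  out=∅∪out(9)=∅
  fail(21) 'bc': from fail(1)=0 chase 'c': 0 ⇒ 9;  out={5}∪out(9)={5}
  fail(5) 'abd': from fail(4)=1 chase 'd': 1 ⇒ 2;  out=∅∪out(2)={0}
  fail(11) 'cbc': from fail(10)=1 chase 'c': 1 ⇒ 21;  out=∅∪out(21)={5}
  fail(16) 'bba': from fail(15)=1 chase 'a': 1→0 ⇒ 3;  out=∅∪out(3)=∅
  fail(20) 'ccd': from fail(19)=9 chase 'd': 9→0 ⇒ 0;  out={4}∪out(0)={4}
  fail(6) 'abdb': from fail(5)=2 chase 'b': 2→0 ⇒ 1;  out=∅∪out(1)=∅
  fail(12) 'cbcc': from fail(11)=21 chase 'c': 21→9 ⇒ 19;  out=∅∪out(19)=∅
  fail(17) 'bbad': from fail(16)=3 chase 'd': 3→0 ⇒ 0;  out=∅∪out(0)=∅
  fail(7) 'abdbc': from fail(6)=1 chase 'c': 1 ⇒ 21;  out=∅∪out(21)={5}
  fail(13) 'cbccb': from fail(12)=19 chase 'b': 19→9 ⇒ 10;  out=∅∪out(10)=∅
  fail(18) 'bbadc': from fail(17)=0 chase 'c': 0 ⇒ 9;  out={3}∪out(9)={3}
  fail(8) 'abdbca': from fail(7)=21 chase 'a': 21→9→0 ⇒ 3;  out={1}∪out(3)={1}
  fail(14) 'cbccbc': from fail(13)=10 chase 'c': 10 ⇒ 11;  out={2}∪out(11)={2,5}

Text stream:
pos 0 'b': at 1
pos 1 'c': at 21  emit P5@[0:1]
pos 2 'b': at 10 (fail-walked)
pos 3 'b': at 15 (fail-walked)
pos 4 'c': at 21 (fail-walked)  emit P5@[3:4]
pos 5 'd': at 0 (fail-walked)
pos 6 'c': at 9
pos 7 'b': at 10
pos 8 'b': at 15 (fail-walked)
pos 9 'd': at 2 (fail-walked)  emit P0@[8:9]
pos 10 'b': at 1 (fail-walked)
pos 11 'c': at 21  emit P5@[10:11]
pos 12 'c': at 19 (fail-walked)
pos 13 'b': at 10 (fail-walked)
pos 14 'c': at 11  emit P5@[13:14]
pos 15 'c': at 12
pos 16 'b': at 13
pos 17 'c': at 14  emit P2@[12:17],P5@[16:17]
pos 18 'b': at 10 (fail-walked)
pos 19 'a': at 3 (fail-walked)
pos 20 'b': at 4
pos 21 'b': at 15 (fail-walked)
pos 22 'd': at 2 (fail-walked)  emit P0@[21:22]
pos 23 'a': at 3 (fail-walked)
pos 24 'd': at 0 (fail-walked)
pos 25 'a': at 3
pos 26 'c': at 9 (fail-walked)
pos 27 'b': at 10
pos 28 'b': at 15 (fail-walked)
pos 29 'd': at 2 (fail-walked)  emit P0@[28:29]
pos 30 'c': at 9 (fail-walked)
pos 31 'c': at 19
pos 32 'd': at 20  emit P4@[30:32]
pos 33 'b': at 1 (fail-walked)
pos 34 'b': at 15
pos 35 'a': at 16
pos 36 'd': at 17
pos 37 'c': at 18  emit P3@[33:37]
pos 38 'b': at 10 (fail-walked)
pos 39 'b': at 15 (fail-walked)
pos 40 'a': at 16
pos 41 'd': at 17
pos 42 'c': at 18  emit P3@[38:42]
pos 43 'a': at 3 (fail-walked)
pos 44 'a': at 3 (fail-walked)
pos 45 'a': at 3 (fail-walked)
pos 46 'b': at 4
pos 47 'd': at 5  emit P0@[46:47]
pos 48 'b': at 6
pos 49 'c': at 7  emit P5@[48:49]
pos 50 'a': at 8  emit P1@[45:50]
pos 51 'b': at 4 (fail-walked)
pos 52 'd': at 5  emit P0@[51:52]
pos 53 'b': at 6

Matches: [[1,5],[4,5],[9,0],[11,5],[14,5],[17,2],[17,5],[22,0],[29,0],[32,4],[37,3],[42,3],[47,0],[49,5],[50,1],[52,0]]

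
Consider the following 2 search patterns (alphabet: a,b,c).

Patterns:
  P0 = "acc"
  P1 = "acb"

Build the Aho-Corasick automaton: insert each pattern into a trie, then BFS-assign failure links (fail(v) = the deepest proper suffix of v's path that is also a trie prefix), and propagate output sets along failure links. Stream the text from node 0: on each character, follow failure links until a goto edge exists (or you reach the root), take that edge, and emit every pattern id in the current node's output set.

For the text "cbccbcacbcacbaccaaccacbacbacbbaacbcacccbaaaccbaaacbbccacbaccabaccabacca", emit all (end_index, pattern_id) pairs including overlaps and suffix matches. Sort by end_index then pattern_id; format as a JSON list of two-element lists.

Build:
Trie nodes:
  n0 'ε': a→1
  n1 'a': c→2
  n2 'ac': b→4 c→3
  n3 'acc': ·  ←P0
  n4 'acb': ·  ←P1

Failure links (BFS by depth):
  fail(1) 'a': from fail(0)=0 chase 'a': 0 ⇒ 0;  out=∅∪out(0)=∅
  fail(2) 'ac': from fail(1)=0 chase 'c': 0 ⇒ 0;  out=∅∪out(0)=∅
  fail(3) 'acc': from fail(2)=0 chase 'c': 0 ⇒ 0;  out={0}∪out(0)={0}
  fail(4) 'acb': from fail(2)=0 chase 'b': 0 ⇒ 0;  out={1}∪out(0)={1}

Text stream:
[0] read 'c'  n0⇒n0
[1] read 'b'  n0⇒n0
[2] read 'c'  n0⇒n0
[3] read 'c'  n0⇒n0
[4] read 'b'  n0⇒n0
[5] read 'c'  n0⇒n0
[6] read 'a'  n0⇒n1
[7] read 'c'  n1⇒n2
[8] read 'b'  n2⇒n4  ** P1@[6:8]
[9] read 'c'  n4⇒n0 ·f
[10] read 'a'  n0⇒n1
[11] read 'c'  n1⇒n2
[12] read 'b'  n2⇒n4  ** P1@[10:12]
[13] read 'a'  n4⇒n1 ·f
[14] read 'c'  n1⇒n2
[15] read 'c'  n2⇒n3  ** P0@[13:15]
[16] read 'a'  n3⇒n1 ·f
[17] read 'a'  n1⇒n1 ·f
[18] read 'c'  n1⇒n2
[19] read 'c'  n2⇒n3  ** P0@[17:19]
[20] read 'a'  n3⇒n1 ·f
[21] read 'c'  n1⇒n2
[22] read 'b'  n2⇒n4  ** P1@[20:22]
[23] read 'a'  n4⇒n1 ·f
[24] read 'c'  n1⇒n2
[25] read 'b'  n2⇒n4  ** P1@[23:25]
[26] read 'a'  n4⇒n1 ·f
[27] read 'c'  n1⇒n2
[28] read 'b'  n2⇒n4  ** P1@[26:28]
[29] read 'b'  n4⇒n0 ·f
[30] read 'a'  n0⇒n1
[31] read 'a'  n1⇒n1 ·f
[32] read 'c'  n1⇒n2
[33] read 'b'  n2⇒n4  ** P1@[31:33]
[34] read 'c'  n4⇒n0 ·f
[35] read 'a'  n0⇒n1
[36] read 'c'  n1⇒n2
[37] read 'c'  n2⇒n3  ** P0@[35:37]
[38] read 'c'  n3⇒n0 ·f
[39] read 'b'  n0⇒n0
[40] read 'a'  n0⇒n1
[41] read 'a'  n1⇒n1 ·f
[42] read 'a'  n1⇒n1 ·f
[43] read 'c'  n1⇒n2
[44] read 'c'  n2⇒n3  ** P0@[42:44]
[45] read 'b'  n3⇒n0 ·f
[46] read 'a'  n0⇒n1
[47] read 'a'  n1⇒n1 ·f
[48] read 'a'  n1⇒n1 ·f
[49] read 'c'  n1⇒n2
[50] read 'b'  n2⇒n4  ** P1@[48:50]
[51] read 'b'  n4⇒n0 ·f
[52] read 'c'  n0⇒n0
[53] read 'c'  n0⇒n0
[54] read 'a'  n0⇒n1
[55] read 'c'  n1⇒n2
[56] read 'b'  n2⇒n4  ** P1@[54:56]
[57] read 'a'  n4⇒n1 ·f
[58] read 'c'  n1⇒n2
[59] read 'c'  n2⇒n3  ** P0@[57:59]
[60] read 'a'  n3⇒n1 ·f
[61] read 'b'  n1⇒n0 ·f
[62] read 'a'  n0⇒n1
[63] read 'c'  n1⇒n2
[64] read 'c'  n2⇒n3  ** P0@[62:64]
[65] read 'a'  n3⇒n1 ·f
[66] read 'b'  n1⇒n0 ·f
[67] read 'a'  n0⇒n1
[68] read 'c'  n1⇒n2
[69] read 'c'  n2⇒n3  ** P0@[67:69]
[70] read 'a'  n3⇒n1 ·f

Matches: [[8,1],[12,1],[15,0],[19,0],[22,1],[25,1],[28,1],[33,1],[37,0],[44,0],[50,1],[56,1],[59,0],[64,0],[69,0]]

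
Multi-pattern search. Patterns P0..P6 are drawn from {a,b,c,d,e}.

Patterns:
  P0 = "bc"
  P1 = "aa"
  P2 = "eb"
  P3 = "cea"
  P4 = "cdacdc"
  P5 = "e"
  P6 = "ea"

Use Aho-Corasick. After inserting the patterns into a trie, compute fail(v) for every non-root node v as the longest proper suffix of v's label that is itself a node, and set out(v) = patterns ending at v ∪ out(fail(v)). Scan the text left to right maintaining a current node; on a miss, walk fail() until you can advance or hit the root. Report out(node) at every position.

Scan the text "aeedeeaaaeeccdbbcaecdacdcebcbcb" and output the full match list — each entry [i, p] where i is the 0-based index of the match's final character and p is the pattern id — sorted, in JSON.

Build automaton:
Trie (insert patterns):
  n0 'ε': a→3 b→1 c→7 e→5
  n1 'b': c→2
  n2 'bc': ·  ←P0
  n3 'a': a→4
  n4 'aa': ·  ←P1
  n5 'e': a→15 b→6  ←P5
  n6 'eb': ·  ←P2
  n7 'c': d→10 e→8
  n8 'ce': a→9
  n9 'cea': ·  ←P3
  n10 'cd': a→11
  n11 'cda': c→12
  n12 'cdac': d→13
  n13 'cdacd': c→14
  n14 'cdacdc': ·  ←P4
  n15 'ea': ·  ←P6

Failure links (BFS by depth):
  fail(1) 'b': from fail(0)=0 chase 'b': 0 ⇒ 0;  out=∅∪out(0)=∅
  fail(3) 'a': from fail(0)=0 chase 'a': 0 ⇒ 0;  out=∅∪out(0)=∅
  fail(5) 'e': from fail(0)=0 chase 'e': 0 ⇒ 0;  out={5}∪out(0)={5}
  fail(7) 'c': from fail(0)=0 chase 'c': 0 ⇒ 0;  out=∅∪out(0)=∅
  fail(2) 'bc': from fail(1)=0 chase 'c': 0 ⇒ 7;  out={0}∪out(7)={0}
  fail(4) 'aa': from fail(3)=0 chase 'a': 0 ⇒ 3;  out={1}∪out(3)={1}
  fail(6) 'eb': from fail(5)=0 chase 'b': 0 ⇒ 1;  out={2}∪out(1)={2}
  fail(8) 'ce': from fail(7)=0 chase 'e': 0 ⇒ 5;  out=∅∪out(5)={5}
  fail(10) 'cd': from fail(7)=0 chase 'd': 0 ⇒ 0;  out=∅∪out(0)=∅
  fail(15) 'ea': from fail(5)=0 chase 'a': 0 ⇒ 3;  out={6}∪out(3)={6}
  fail(9) 'cea': from fail(8)=5 chase 'a': 5 ⇒ 15;  out={3}∪out(15)={3,6}
  fail(11) 'cda': from fail(10)=0 chase 'a': 0 ⇒ 3;  out=∅∪out(3)=∅
  fail(12) 'cdac': from fail(11)=3 chase 'c': 3→0 ⇒ 7;  out=∅∪out(7)=∅
  fail(13) 'cdacd': from fail(12)=7 chase 'd': 7 ⇒ 10;  out=∅∪out(10)=∅
  fail(14) 'cdacdc': from fail(13)=10 chase 'c': 10→0 ⇒ 7;  out={4}∪out(7)={4}

Scan:
[0] read 'a'  n0⇒n3
[1] read 'e'  n3⇒n5 (fail-walked)  ** P5@[1:1]
[2] read 'e'  n5⇒n5 (fail-walked)  ** P5@[2:2]
[3] read 'd'  n5⇒n0 (fail-walked)
[4] read 'e'  n0⇒n5  ** P5@[4:4]
[5] read 'e'  n5⇒n5 (fail-walked)  ** P5@[5:5]
[6] read 'a'  n5⇒n15  ** P6@[5:6]
[7] read 'a'  n15⇒n4 (fail-walked)  ** P1@[6:7]
[8] read 'a'  n4⇒n4 (fail-walked)  ** P1@[7:8]
[9] read 'e'  n4⇒n5 (fail-walked)  ** P5@[9:9]
[10] read 'e'  n5⇒n5 (fail-walked)  ** P5@[10:10]
[11] read 'c'  n5⇒n7 (fail-walked)
[12] read 'c'  n7⇒n7 (fail-walked)
[13] read 'd'  n7⇒n10
[14] read 'b'  n10⇒n1 (fail-walked)
[15] read 'b'  n1⇒n1 (fail-walked)
[16] read 'c'  n1⇒n2  ** P0@[15:16]
[17] read 'a'  n2⇒n3 (fail-walked)
[18] read 'e'  n3⇒n5 (fail-walked)  ** P5@[18:18]
[19] read 'c'  n5⇒n7 (fail-walked)
[20] read 'd'  n7⇒n10
[21] read 'a'  n10⇒n11
[22] read 'c'  n11⇒n12
[23] read 'd'  n12⇒n13
[24] read 'c'  n13⇒n14  ** P4@[19:24]
[25] read 'e'  n14⇒n8 (fail-walked)  ** P5@[25:25]
[26] read 'b'  n8⇒n6 (fail-walked)  ** P2@[25:26]
[27] read 'c'  n6⇒n2 (fail-walked)  ** P0@[26:27]
[28] read 'b'  n2⇒n1 (fail-walked)
[29] read 'c'  n1⇒n2  ** P0@[28:29]
[30] read 'b'  n2⇒n1 (fail-walked)

Matches: [[1,5],[2,5],[4,5],[5,5],[6,6],[7,1],[8,1],[9,5],[10,5],[16,0],[18,5],[24,4],[25,5],[26,2],[27,0],[29,0]]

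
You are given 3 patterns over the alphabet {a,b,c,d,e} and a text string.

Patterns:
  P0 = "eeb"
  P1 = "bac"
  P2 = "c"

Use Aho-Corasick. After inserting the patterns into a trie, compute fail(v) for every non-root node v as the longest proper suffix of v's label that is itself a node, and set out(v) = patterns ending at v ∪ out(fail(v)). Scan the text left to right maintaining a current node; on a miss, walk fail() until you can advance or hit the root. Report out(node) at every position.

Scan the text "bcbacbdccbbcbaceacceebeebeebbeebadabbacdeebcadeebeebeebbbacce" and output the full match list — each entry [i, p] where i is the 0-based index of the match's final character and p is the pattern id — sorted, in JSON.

Build automaton:
Trie nodes:
  n0 'ε': b→4 c→7 e→1
  n1 'e': e→2
  n2 'ee': b→3
  n3 'eeb': ·  [P0 ends]
  n4 'b': a→5
  n5 'ba': c→6
  n6 'bac': ·  [P1 ends]
  n7 'c': ·  [P2 ends]

Failure links (BFS by depth):
  n1('e'): parent n0 fail=0; on 'e' 0 → fail=0;  out ∅∪∅=∅
  n4('b'): parent n0 fail=0; on 'b' 0 → fail=0;  out ∅∪∅=∅
  n7('c'): parent n0 fail=0; on 'c' 0 → fail=0;  out {2}∪∅={2}
  n2('ee'): parent n1 fail=0; on 'e' 0 → fail=1;  out ∅∪∅=∅
  n5('ba'): parent n4 fail=0; on 'a' 0 → fail=0;  out ∅∪∅=∅
  n3('eeb'): parent n2 fail=1; on 'b' 1→0 → fail=4;  out {0}∪∅={0}
  n6('bac'): parent n5 fail=0; on 'c' 0 → fail=7;  out {1}∪{2}={1,2}

Text stream:
i=0 'b': node 0→4
i=1 'c': node 4→7 (via fail)  → match P2@[1:1]
i=2 'b': node 7→4 (via fail)
i=3 'a': node 4→5
i=4 'c': node 5→6  → match P1@[2:4],P2@[4:4]
i=5 'b': node 6→4 (via fail)
i=6 'd': node 4→0 (via fail)
i=7 'c': node 0→7  → match P2@[7:7]
i=8 'c': node 7→7 (via fail)  → match P2@[8:8]
i=9 'b': node 7→4 (via fail)
i=10 'b': node 4→4 (via fail)
i=11 'c': node 4→7 (via fail)  → match P2@[11:11]
i=12 'b': node 7→4 (via fail)
i=13 'a': node 4→5
i=14 'c': node 5→6  → match P1@[12:14],P2@[14:14]
i=15 'e': node 6→1 (via fail)
i=16 'a': node 1→0 (via fail)
i=17 'c': node 0→7  → match P2@[17:17]
i=18 'c': node 7→7 (via fail)  → match P2@[18:18]
i=19 'e': node 7→1 (via fail)
i=20 'e': node 1→2
i=21 'b': node 2→3  → match P0@[19:21]
i=22 'e': node 3→1 (via fail)
i=23 'e': node 1→2
i=24 'b': node 2→3  → match P0@[22:24]
i=25 'e': node 3→1 (via fail)
i=26 'e': node 1→2
i=27 'b': node 2→3  → match P0@[25:27]
i=28 'b': node 3→4 (via fail)
i=29 'e': node 4→1 (via fail)
i=30 'e': node 1→2
i=31 'b': node 2→3  → match P0@[29:31]
i=32 'a': node 3→5 (via fail)
i=33 'd': node 5→0 (via fail)
i=34 'a': node 0→0
i=35 'b': node 0→4
i=36 'b': node 4→4 (via fail)
i=37 'a': node 4→5
i=38 'c': node 5→6  → match P1@[36:38],P2@[38:38]
i=39 'd': node 6→0 (via fail)
i=40 'e': node 0→1
i=41 'e': node 1→2
i=42 'b': node 2→3  → match P0@[40:42]
i=43 'c': node 3→7 (via fail)  → match P2@[43:43]
i=44 'a': node 7→0 (via fail)
i=45 'd': node 0→0
i=46 'e': node 0→1
i=47 'e': node 1→2
i=48 'b': node 2→3  → match P0@[46:48]
i=49 'e': node 3→1 (via fail)
i=50 'e': node 1→2
i=51 'b': node 2→3  → match P0@[49:51]
i=52 'e': node 3→1 (via fail)
i=53 'e': node 1→2
i=54 'b': node 2→3  → match P0@[52:54]
i=55 'b': node 3→4 (via fail)
i=56 'b': node 4→4 (via fail)
i=57 'a': node 4→5
i=58 'c': node 5→6  → match P1@[56:58],P2@[58:58]
i=59 'c': node 6→7 (via fail)  → match P2@[59:59]
i=60 'e': node 7→1 (via fail)

Matches: [[1,2],[4,1],[4,2],[7,2],[8,2],[11,2],[14,1],[14,2],[17,2],[18,2],[21,0],[24,0],[27,0],[31,0],[38,1],[38,2],[42,0],[43,2],[48,0],[51,0],[54,0],[58,1],[58,2],[59,2]]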